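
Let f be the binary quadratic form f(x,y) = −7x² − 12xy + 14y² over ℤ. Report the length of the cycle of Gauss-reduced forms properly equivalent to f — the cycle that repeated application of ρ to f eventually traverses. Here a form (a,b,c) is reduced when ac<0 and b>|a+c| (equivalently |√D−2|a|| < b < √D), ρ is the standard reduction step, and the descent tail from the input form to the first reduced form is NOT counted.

D = 536, ⌊√D⌋ = 23
descent: ρ → (14,12,-7)  [lands on river]
river: ρ → (-7,16,10)
river: ρ → (10,4,-13)
river: ρ → (-13,22,1)
river: ρ → (1,22,-13)
river: ρ → (-13,4,10)
river: ρ → (10,16,-7)
river: ρ → (-7,12,14)
river: ρ → (14,16,-5)
river: ρ → (-5,14,17)
river: ρ → (17,20,-2)
river: ρ → (-2,20,17)
river: ρ → (17,14,-5)
river: ρ → (-5,16,14)
ρ-cycle length = 14 (tail of 1 descent step not counted)

14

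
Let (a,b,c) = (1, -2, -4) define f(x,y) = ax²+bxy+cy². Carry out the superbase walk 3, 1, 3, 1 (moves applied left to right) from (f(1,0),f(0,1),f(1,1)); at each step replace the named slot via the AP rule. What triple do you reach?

start (1,-4,-5) = (f(1,0),f(0,1),f(1,1))
replace slot 3: 2·(1+(-4)) − (-5) = -1 → (1,-4,-1)
replace slot 1: 2·((-4)+(-1)) − 1 = -11 → (-11,-4,-1)
replace slot 3: 2·((-11)+(-4)) − (-1) = -29 → (-11,-4,-29)
replace slot 1: 2·((-4)+(-29)) − (-11) = -55 → (-55,-4,-29)

-55,-4,-29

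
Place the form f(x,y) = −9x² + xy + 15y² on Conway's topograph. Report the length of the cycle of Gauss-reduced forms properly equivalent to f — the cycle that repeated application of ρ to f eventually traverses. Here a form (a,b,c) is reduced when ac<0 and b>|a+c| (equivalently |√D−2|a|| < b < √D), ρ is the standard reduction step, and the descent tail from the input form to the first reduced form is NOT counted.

D = 541, ⌊√D⌋ = 23
descent: ρ → (15,-1,-9)
descent: ρ → (-9,19,5)  [lands on river]
river: ρ → (5,21,-5)
river: ρ → (-5,19,9)
river: ρ → (9,17,-7)
river: ρ → (-7,11,15)
river: ρ → (15,19,-3)
river: ρ → (-3,23,1)
river: ρ → (1,23,-3)
river: ρ → (-3,19,15)
river: ρ → (15,11,-7)
river: ρ → (-7,17,9)
river: ρ → (9,19,-5)
river: ρ → (-5,21,5)
river: ρ → (5,19,-9)
river: ρ → (-9,17,7)
river: ρ → (7,11,-15)
river: ρ → (-15,19,3)
river: ρ → (3,23,-1)
river: ρ → (-1,23,3)
river: ρ → (3,19,-15)
river: ρ → (-15,11,7)
river: ρ → (7,17,-9)
ρ-cycle length = 22 (tail of 2 descent steps not counted)

22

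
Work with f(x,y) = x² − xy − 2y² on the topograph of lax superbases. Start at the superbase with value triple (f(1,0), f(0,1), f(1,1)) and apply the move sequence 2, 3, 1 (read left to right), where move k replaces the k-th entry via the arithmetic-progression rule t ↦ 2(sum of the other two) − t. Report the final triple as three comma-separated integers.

start (1,-2,-2) = (f(1,0),f(0,1),f(1,1))
replace slot 2: 2·(1+(-2)) − (-2) = 0 → (1,0,-2)
replace slot 3: 2·(1+0) − (-2) = 4 → (1,0,4)
replace slot 1: 2·(0+4) − 1 = 7 → (7,0,4)

7,0,4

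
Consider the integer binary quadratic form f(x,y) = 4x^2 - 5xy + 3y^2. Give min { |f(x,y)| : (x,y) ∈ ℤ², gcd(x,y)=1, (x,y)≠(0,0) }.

translate: b→3 (≡-5 mod 8), so (4,-5,3)→(4,3,2)
flip: (4,3,2)→(2,-3,4)
translate: b→1 (≡-3 mod 4), so (2,-3,4)→(2,1,3)
reduced (well bottom): (2,1,3) with a≤c, −a<b≤a
well minimum = a = 2

2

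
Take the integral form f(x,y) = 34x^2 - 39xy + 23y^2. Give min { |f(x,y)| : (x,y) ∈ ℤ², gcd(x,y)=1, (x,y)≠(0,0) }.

translate: b→29 (≡-39 mod 68), so (34,-39,23)→(34,29,18)
flip: (34,29,18)→(18,-29,34)
translate: b→7 (≡-29 mod 36), so (18,-29,34)→(18,7,23)
reduced (well bottom): (18,7,23) with a≤c, −a<b≤a
well minimum = a = 18

18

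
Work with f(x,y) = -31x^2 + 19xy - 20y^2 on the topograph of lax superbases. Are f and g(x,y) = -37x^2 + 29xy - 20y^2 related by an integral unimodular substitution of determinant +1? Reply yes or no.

D₁ = -2119, D₂ = -2119
f is negative-definite; reduce −f:
−f: flip: (31,-19,20)→(20,19,31)
−f: reduced (well bottom): (20,19,31) with a≤c, −a<b≤a
flip sign back: reduced form of f is (-20,-19,-31)
g is negative-definite; reduce −g:
−g: flip: (37,-29,20)→(20,29,37)
−g: translate: b→-11 (≡29 mod 40), so (20,29,37)→(20,-11,28)
−g: reduced (well bottom): (20,-11,28) with a≤c, −a<b≤a
flip sign back: reduced form of g is (-20,11,-28)
reduced forms (-20, -19, -31) vs (-20, 11, -28) ⇒ inequivalent

no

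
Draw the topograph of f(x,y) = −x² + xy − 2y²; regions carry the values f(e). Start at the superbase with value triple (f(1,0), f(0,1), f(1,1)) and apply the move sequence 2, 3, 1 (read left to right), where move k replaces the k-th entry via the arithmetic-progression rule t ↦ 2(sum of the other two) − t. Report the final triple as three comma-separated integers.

start (-1,-2,-2) = (f(1,0),f(0,1),f(1,1))
replace slot 2: 2·((-1)+(-2)) − (-2) = -4 → (-1,-4,-2)
replace slot 3: 2·((-1)+(-4)) − (-2) = -8 → (-1,-4,-8)
replace slot 1: 2·((-4)+(-8)) − (-1) = -23 → (-23,-4,-8)

-23,-4,-8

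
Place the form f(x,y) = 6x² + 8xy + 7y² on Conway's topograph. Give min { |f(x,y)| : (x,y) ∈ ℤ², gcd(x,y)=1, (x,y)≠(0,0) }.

translate: b→-4 (≡8 mod 12), so (6,8,7)→(6,-4,5)
flip: (6,-4,5)→(5,4,6)
reduced (well bottom): (5,4,6) with a≤c, −a<b≤a
well minimum = a = 5

5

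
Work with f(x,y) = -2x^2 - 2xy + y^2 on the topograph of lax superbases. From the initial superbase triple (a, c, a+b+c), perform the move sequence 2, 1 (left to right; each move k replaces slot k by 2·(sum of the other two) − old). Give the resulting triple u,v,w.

start (-2,1,-3) = (f(1,0),f(0,1),f(1,1))
replace slot 2: 2·((-2)+(-3)) − 1 = -11 → (-2,-11,-3)
replace slot 1: 2·((-11)+(-3)) − (-2) = -26 → (-26,-11,-3)

-26,-11,-3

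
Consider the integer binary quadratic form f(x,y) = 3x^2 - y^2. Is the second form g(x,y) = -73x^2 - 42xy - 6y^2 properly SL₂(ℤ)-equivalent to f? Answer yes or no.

D₁ = 12, D₂ = 12
river cycle of f (length 2): (-1, 2, 2), (2, 2, -1)
river cycle of g (length 2): (-1, 2, 2), (2, 2, -1)
cycles coincide ⇒ equivalent

yes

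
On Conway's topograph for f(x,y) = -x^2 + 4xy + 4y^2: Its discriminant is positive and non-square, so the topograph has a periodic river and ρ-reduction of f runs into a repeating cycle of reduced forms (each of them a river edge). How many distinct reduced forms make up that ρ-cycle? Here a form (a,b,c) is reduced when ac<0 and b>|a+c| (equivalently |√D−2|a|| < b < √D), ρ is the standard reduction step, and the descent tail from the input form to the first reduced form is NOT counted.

D = 32, ⌊√D⌋ = 5
river: ρ → (4,4,-1)
river: ρ → (-1,4,4)
ρ-cycle length = 2 (tail of 0 descent steps not counted)

2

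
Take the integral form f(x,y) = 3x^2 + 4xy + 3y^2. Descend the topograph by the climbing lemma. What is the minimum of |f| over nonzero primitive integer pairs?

translate: b→-2 (≡4 mod 6), so (3,4,3)→(3,-2,2)
flip: (3,-2,2)→(2,2,3)
reduced (well bottom): (2,2,3) with a≤c, −a<b≤a
well minimum = a = 2

2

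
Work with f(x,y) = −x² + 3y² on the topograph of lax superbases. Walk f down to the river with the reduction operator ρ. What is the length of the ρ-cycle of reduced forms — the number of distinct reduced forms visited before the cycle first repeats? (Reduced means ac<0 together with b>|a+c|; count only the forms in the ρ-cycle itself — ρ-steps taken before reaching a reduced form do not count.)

D = 12, ⌊√D⌋ = 3
descent: ρ → (3,0,-1)
descent: ρ → (-1,2,2)  [lands on river]
river: ρ → (2,2,-1)
ρ-cycle length = 2 (tail of 2 descent steps not counted)

2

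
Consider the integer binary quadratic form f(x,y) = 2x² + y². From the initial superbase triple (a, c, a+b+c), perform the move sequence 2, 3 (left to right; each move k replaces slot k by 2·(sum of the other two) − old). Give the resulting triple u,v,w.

start (2,1,3) = (f(1,0),f(0,1),f(1,1))
replace slot 2: 2·(2+3) − 1 = 9 → (2,9,3)
replace slot 3: 2·(2+9) − 3 = 19 → (2,9,19)

2,9,19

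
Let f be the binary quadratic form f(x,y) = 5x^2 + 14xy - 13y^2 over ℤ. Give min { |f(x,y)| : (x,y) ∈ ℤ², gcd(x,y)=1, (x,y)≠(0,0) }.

river: ρ → (-13,12,6)
river: ρ → (6,12,-13)
river: ρ → (-13,14,5)
river: ρ → (5,16,-10)
river: ρ → (-10,4,11)
river: ρ → (11,18,-3)
river: ρ → (-3,18,11)
river: ρ → (11,4,-10)
river: ρ → (-10,16,5)
river: ρ → (5,14,-13)
closes: descent 0, river 10
min |a| on river = 3

3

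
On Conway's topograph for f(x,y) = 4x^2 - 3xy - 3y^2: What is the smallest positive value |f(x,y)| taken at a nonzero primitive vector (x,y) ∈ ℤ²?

descent: ρ → (-3,3,4)  [lands on river]
river: ρ → (4,5,-2)
river: ρ → (-2,7,1)
river: ρ → (1,7,-2)
river: ρ → (-2,5,4)
river: ρ → (4,3,-3)
closes: descent 1, river 6
min |a| on river = 1

1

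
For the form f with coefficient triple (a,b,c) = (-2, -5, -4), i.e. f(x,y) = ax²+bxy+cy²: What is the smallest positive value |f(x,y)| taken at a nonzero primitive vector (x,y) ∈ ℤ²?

translate: b→1 (≡5 mod 4), so (2,5,4)→(2,1,1)
flip: (2,1,1)→(1,-1,2)
translate: b→1 (≡-1 mod 2), so (1,-1,2)→(1,1,2)
reduced (well bottom): (1,1,2) with a≤c, −a<b≤a
well minimum |f| = |-1| = 1 (negative-definite)

1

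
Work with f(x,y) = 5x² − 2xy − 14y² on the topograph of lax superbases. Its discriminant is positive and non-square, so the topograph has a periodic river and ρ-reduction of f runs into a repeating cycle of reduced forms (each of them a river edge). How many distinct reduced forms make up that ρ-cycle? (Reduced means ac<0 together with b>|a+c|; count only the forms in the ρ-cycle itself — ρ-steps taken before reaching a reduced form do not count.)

D = 284, ⌊√D⌋ = 16
descent: ρ → (-14,2,5)
descent: ρ → (5,8,-11)  [lands on river]
river: ρ → (-11,14,2)
river: ρ → (2,14,-11)
river: ρ → (-11,8,5)
river: ρ → (5,12,-7)
river: ρ → (-7,16,1)
river: ρ → (1,16,-7)
river: ρ → (-7,12,5)
ρ-cycle length = 8 (tail of 2 descent steps not counted)

8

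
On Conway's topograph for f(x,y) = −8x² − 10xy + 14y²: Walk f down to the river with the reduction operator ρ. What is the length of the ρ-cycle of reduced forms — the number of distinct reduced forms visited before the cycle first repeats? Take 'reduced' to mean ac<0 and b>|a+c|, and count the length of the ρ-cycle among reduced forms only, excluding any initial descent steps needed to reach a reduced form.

D = 548, ⌊√D⌋ = 23
descent: ρ → (14,10,-8)  [lands on river]
river: ρ → (-8,22,2)
river: ρ → (2,22,-8)
river: ρ → (-8,10,14)
river: ρ → (14,18,-4)
river: ρ → (-4,22,4)
river: ρ → (4,18,-14)
river: ρ → (-14,10,8)
river: ρ → (8,22,-2)
river: ρ → (-2,22,8)
river: ρ → (8,10,-14)
river: ρ → (-14,18,4)
river: ρ → (4,22,-4)
river: ρ → (-4,18,14)
ρ-cycle length = 14 (tail of 1 descent step not counted)

14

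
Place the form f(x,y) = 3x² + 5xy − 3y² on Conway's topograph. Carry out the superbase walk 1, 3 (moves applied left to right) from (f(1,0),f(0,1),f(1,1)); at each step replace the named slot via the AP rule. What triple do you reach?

start (3,-3,5) = (f(1,0),f(0,1),f(1,1))
replace slot 1: 2·((-3)+5) − 3 = 1 → (1,-3,5)
replace slot 3: 2·(1+(-3)) − 5 = -9 → (1,-3,-9)

1,-3,-9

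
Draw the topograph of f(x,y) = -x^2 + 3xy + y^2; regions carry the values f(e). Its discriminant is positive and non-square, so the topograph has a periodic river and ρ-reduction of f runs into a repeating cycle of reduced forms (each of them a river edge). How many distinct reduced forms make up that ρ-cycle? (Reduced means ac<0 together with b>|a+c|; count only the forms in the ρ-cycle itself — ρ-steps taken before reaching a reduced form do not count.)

D = 13, ⌊√D⌋ = 3
river: ρ → (1,3,-1)
river: ρ → (-1,3,1)
ρ-cycle length = 2 (tail of 0 descent steps not counted)

2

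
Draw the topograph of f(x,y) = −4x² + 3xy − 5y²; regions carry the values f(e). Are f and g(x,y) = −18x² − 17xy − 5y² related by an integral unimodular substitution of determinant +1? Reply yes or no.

D₁ = -71, D₂ = -71
f is negative-definite; reduce −f:
−f: reduced (well bottom): (4,-3,5) with a≤c, −a<b≤a
flip sign back: reduced form of f is (-4,3,-5)
g is negative-definite; reduce −g:
−g: flip: (18,17,5)→(5,-17,18)
−g: translate: b→3 (≡-17 mod 10), so (5,-17,18)→(5,3,4)
−g: flip: (5,3,4)→(4,-3,5)
−g: reduced (well bottom): (4,-3,5) with a≤c, −a<b≤a
flip sign back: reduced form of g is (-4,3,-5)
reduced forms (-4, 3, -5) vs (-4, 3, -5) ⇒ equivalent

yes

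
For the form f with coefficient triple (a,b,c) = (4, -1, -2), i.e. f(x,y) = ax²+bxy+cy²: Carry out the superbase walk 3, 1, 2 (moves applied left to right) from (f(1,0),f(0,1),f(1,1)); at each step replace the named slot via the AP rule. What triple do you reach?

start (4,-2,1) = (f(1,0),f(0,1),f(1,1))
replace slot 3: 2·(4+(-2)) − 1 = 3 → (4,-2,3)
replace slot 1: 2·((-2)+3) − 4 = -2 → (-2,-2,3)
replace slot 2: 2·((-2)+3) − (-2) = 4 → (-2,4,3)

-2,4,3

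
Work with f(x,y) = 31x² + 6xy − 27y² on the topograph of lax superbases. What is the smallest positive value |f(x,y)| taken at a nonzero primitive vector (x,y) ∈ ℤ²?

river: ρ → (-27,48,10)
river: ρ → (10,52,-17)
river: ρ → (-17,50,13)
river: ρ → (13,54,-9)
river: ρ → (-9,54,13)
river: ρ → (13,50,-17)
river: ρ → (-17,52,10)
river: ρ → (10,48,-27)
river: ρ → (-27,6,31)
river: ρ → (31,56,-2)
river: ρ → (-2,56,31)
river: ρ → (31,6,-27)
closes: descent 0, river 12
min |a| on river = 2

2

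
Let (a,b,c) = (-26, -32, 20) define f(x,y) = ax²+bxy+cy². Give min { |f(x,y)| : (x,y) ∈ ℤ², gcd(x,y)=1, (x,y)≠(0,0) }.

descent: ρ → (20,32,-26)  [lands on river]
river: ρ → (-26,20,26)
river: ρ → (26,32,-20)
river: ρ → (-20,48,10)
river: ρ → (10,52,-10)
river: ρ → (-10,48,20)
closes: descent 1, river 6
min |a| on river = 10

10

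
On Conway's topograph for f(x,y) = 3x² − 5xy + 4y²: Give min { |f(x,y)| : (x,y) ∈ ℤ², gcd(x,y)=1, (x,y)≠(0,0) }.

translate: b→1 (≡-5 mod 6), so (3,-5,4)→(3,1,2)
flip: (3,1,2)→(2,-1,3)
reduced (well bottom): (2,-1,3) with a≤c, −a<b≤a
well minimum = a = 2

2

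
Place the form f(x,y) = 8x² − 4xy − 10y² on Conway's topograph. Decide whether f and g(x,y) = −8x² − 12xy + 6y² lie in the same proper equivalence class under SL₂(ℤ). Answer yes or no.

D₁ = 336, D₂ = 336
river cycle of f (length 6): (-10, 4, 8), (8, 12, -6), (-6, 12, 8), (8, 4, -10), (-10, 16, 2), (2, 16, -10)
river cycle of g (length 6): (6, 12, -8), (-8, 4, 10), (10, 16, -2), (-2, 16, 10), (10, 4, -8), (-8, 12, 6)
cycles differ ⇒ inequivalent

no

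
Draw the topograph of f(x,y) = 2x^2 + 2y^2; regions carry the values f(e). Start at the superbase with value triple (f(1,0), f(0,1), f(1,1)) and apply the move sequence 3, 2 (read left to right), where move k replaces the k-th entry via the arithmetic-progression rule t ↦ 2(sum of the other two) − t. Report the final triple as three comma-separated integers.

start (2,2,4) = (f(1,0),f(0,1),f(1,1))
replace slot 3: 2·(2+2) − 4 = 4 → (2,2,4)
replace slot 2: 2·(2+4) − 2 = 10 → (2,10,4)

2,10,4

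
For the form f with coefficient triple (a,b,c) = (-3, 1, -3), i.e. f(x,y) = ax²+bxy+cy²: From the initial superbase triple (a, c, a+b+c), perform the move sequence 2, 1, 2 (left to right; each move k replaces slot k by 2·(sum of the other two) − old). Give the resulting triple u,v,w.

start (-3,-3,-5) = (f(1,0),f(0,1),f(1,1))
replace slot 2: 2·((-3)+(-5)) − (-3) = -13 → (-3,-13,-5)
replace slot 1: 2·((-13)+(-5)) − (-3) = -33 → (-33,-13,-5)
replace slot 2: 2·((-33)+(-5)) − (-13) = -63 → (-33,-63,-5)

-33,-63,-5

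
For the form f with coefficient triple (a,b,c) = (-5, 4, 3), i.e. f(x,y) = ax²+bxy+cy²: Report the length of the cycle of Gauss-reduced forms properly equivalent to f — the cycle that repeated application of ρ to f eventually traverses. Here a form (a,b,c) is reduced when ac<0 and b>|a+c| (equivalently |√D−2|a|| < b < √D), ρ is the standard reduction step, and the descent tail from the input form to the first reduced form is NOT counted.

D = 76, ⌊√D⌋ = 8
river: ρ → (3,8,-1)
river: ρ → (-1,8,3)
river: ρ → (3,4,-5)
river: ρ → (-5,6,2)
river: ρ → (2,6,-5)
river: ρ → (-5,4,3)
ρ-cycle length = 6 (tail of 0 descent steps not counted)

6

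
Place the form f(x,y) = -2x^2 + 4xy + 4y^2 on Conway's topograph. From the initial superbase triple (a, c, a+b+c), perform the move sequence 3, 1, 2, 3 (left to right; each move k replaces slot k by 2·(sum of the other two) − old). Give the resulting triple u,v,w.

start (-2,4,6) = (f(1,0),f(0,1),f(1,1))
replace slot 3: 2·((-2)+4) − 6 = -2 → (-2,4,-2)
replace slot 1: 2·(4+(-2)) − (-2) = 6 → (6,4,-2)
replace slot 2: 2·(6+(-2)) − 4 = 4 → (6,4,-2)
replace slot 3: 2·(6+4) − (-2) = 22 → (6,4,22)

6,4,22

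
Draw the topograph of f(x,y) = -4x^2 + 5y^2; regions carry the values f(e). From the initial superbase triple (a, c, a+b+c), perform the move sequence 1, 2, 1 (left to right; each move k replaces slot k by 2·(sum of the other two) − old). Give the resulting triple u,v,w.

start (-4,5,1) = (f(1,0),f(0,1),f(1,1))
replace slot 1: 2·(5+1) − (-4) = 16 → (16,5,1)
replace slot 2: 2·(16+1) − 5 = 29 → (16,29,1)
replace slot 1: 2·(29+1) − 16 = 44 → (44,29,1)

44,29,1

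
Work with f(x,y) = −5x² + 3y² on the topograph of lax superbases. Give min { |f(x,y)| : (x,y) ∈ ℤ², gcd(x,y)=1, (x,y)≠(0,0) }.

descent: ρ → (3,6,-2)  [lands on river]
river: ρ → (-2,6,3)
closes: descent 1, river 2
min |a| on river = 2

2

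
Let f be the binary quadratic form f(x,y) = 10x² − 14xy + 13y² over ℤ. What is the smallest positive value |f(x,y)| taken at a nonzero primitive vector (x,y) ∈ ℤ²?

translate: b→6 (≡-14 mod 20), so (10,-14,13)→(10,6,9)
flip: (10,6,9)→(9,-6,10)
reduced (well bottom): (9,-6,10) with a≤c, −a<b≤a
well minimum = a = 9

9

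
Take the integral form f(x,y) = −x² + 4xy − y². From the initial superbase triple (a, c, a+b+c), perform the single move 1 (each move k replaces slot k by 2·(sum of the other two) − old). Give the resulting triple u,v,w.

start (-1,-1,2) = (f(1,0),f(0,1),f(1,1))
replace slot 1: 2·((-1)+2) − (-1) = 3 → (3,-1,2)

3,-1,2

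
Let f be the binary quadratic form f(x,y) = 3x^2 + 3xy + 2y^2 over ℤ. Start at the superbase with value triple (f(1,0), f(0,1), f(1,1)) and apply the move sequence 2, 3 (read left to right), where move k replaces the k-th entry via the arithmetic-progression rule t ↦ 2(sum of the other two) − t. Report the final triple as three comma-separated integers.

start (3,2,8) = (f(1,0),f(0,1),f(1,1))
replace slot 2: 2·(3+8) − 2 = 20 → (3,20,8)
replace slot 3: 2·(3+20) − 8 = 38 → (3,20,38)

3,20,38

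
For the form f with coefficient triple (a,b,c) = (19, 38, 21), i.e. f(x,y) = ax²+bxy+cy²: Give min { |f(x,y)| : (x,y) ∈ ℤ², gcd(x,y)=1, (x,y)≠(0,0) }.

translate: b→0 (≡38 mod 38), so (19,38,21)→(19,0,2)
flip: (19,0,2)→(2,0,19)
reduced (well bottom): (2,0,19) with a≤c, −a<b≤a
well minimum = a = 2

2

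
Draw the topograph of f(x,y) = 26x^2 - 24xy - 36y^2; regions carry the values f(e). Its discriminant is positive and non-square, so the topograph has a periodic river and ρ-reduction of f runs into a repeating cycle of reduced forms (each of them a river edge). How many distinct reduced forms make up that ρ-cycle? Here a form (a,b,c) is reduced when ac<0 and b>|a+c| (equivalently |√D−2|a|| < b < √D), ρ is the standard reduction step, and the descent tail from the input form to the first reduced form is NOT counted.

D = 4320, ⌊√D⌋ = 65
descent: ρ → (-36,24,26)  [lands on river]
river: ρ → (26,28,-34)
river: ρ → (-34,40,20)
river: ρ → (20,40,-34)
river: ρ → (-34,28,26)
river: ρ → (26,24,-36)
river: ρ → (-36,48,14)
river: ρ → (14,64,-4)
river: ρ → (-4,64,14)
river: ρ → (14,48,-36)
ρ-cycle length = 10 (tail of 1 descent step not counted)

10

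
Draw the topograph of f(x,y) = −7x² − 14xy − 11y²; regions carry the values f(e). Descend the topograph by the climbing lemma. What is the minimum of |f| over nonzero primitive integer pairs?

translate: b→0 (≡14 mod 14), so (7,14,11)→(7,0,4)
flip: (7,0,4)→(4,0,7)
reduced (well bottom): (4,0,7) with a≤c, −a<b≤a
well minimum |f| = |-4| = 4 (negative-definite)

4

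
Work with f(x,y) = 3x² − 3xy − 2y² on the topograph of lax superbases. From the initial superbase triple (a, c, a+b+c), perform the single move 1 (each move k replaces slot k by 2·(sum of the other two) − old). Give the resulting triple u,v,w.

start (3,-2,-2) = (f(1,0),f(0,1),f(1,1))
replace slot 1: 2·((-2)+(-2)) − 3 = -11 → (-11,-2,-2)

-11,-2,-2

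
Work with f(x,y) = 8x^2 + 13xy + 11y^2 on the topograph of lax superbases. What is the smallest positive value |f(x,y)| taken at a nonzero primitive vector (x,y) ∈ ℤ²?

translate: b→-3 (≡13 mod 16), so (8,13,11)→(8,-3,6)
flip: (8,-3,6)→(6,3,8)
reduced (well bottom): (6,3,8) with a≤c, −a<b≤a
well minimum = a = 6

6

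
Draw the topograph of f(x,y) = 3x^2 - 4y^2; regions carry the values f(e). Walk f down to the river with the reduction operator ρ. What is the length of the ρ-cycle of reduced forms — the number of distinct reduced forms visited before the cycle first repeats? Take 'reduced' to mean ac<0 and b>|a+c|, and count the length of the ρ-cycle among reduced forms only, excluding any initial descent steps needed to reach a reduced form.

D = 48, ⌊√D⌋ = 6
descent: ρ → (-4,0,3)
descent: ρ → (3,6,-1)  [lands on river]
river: ρ → (-1,6,3)
ρ-cycle length = 2 (tail of 2 descent steps not counted)

2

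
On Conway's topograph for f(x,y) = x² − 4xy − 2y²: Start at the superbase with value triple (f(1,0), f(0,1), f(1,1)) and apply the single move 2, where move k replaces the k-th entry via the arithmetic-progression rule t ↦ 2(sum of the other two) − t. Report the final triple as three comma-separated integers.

start (1,-2,-5) = (f(1,0),f(0,1),f(1,1))
replace slot 2: 2·(1+(-5)) − (-2) = -6 → (1,-6,-5)

1,-6,-5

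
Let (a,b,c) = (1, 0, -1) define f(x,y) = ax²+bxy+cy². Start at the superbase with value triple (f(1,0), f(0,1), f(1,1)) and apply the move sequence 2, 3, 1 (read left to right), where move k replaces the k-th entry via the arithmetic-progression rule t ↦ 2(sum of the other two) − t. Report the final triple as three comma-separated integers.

start (1,-1,0) = (f(1,0),f(0,1),f(1,1))
replace slot 2: 2·(1+0) − (-1) = 3 → (1,3,0)
replace slot 3: 2·(1+3) − 0 = 8 → (1,3,8)
replace slot 1: 2·(3+8) − 1 = 21 → (21,3,8)

21,3,8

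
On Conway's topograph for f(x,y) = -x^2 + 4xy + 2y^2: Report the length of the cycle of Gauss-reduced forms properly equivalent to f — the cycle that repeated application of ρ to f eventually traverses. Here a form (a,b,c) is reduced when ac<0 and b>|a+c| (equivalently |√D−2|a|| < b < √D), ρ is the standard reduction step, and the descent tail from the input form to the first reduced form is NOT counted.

D = 24, ⌊√D⌋ = 4
river: ρ → (2,4,-1)
river: ρ → (-1,4,2)
ρ-cycle length = 2 (tail of 0 descent steps not counted)

2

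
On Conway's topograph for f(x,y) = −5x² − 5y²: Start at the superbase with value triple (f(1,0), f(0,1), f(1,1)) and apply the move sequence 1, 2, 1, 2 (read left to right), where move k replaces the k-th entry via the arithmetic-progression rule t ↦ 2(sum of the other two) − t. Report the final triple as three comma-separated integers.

start (-5,-5,-10) = (f(1,0),f(0,1),f(1,1))
replace slot 1: 2·((-5)+(-10)) − (-5) = -25 → (-25,-5,-10)
replace slot 2: 2·((-25)+(-10)) − (-5) = -65 → (-25,-65,-10)
replace slot 1: 2·((-65)+(-10)) − (-25) = -125 → (-125,-65,-10)
replace slot 2: 2·((-125)+(-10)) − (-65) = -205 → (-125,-205,-10)

-125,-205,-10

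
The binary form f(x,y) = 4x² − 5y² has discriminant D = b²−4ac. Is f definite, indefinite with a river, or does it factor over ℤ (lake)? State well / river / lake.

D = b²−4ac = 0² − 4·4·(-5) = 80
D > 0 non-square ⇒ indefinite ⇒ periodic river

river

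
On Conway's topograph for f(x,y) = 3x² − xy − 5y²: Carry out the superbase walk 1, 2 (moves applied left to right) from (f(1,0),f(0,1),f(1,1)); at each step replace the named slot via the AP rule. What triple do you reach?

start (3,-5,-3) = (f(1,0),f(0,1),f(1,1))
replace slot 1: 2·((-5)+(-3)) − 3 = -19 → (-19,-5,-3)
replace slot 2: 2·((-19)+(-3)) − (-5) = -39 → (-19,-39,-3)

-19,-39,-3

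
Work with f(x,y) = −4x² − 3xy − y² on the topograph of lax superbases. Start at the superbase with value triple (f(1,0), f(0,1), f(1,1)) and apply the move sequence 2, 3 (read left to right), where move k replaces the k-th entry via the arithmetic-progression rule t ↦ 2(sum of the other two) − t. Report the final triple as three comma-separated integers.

start (-4,-1,-8) = (f(1,0),f(0,1),f(1,1))
replace slot 2: 2·((-4)+(-8)) − (-1) = -23 → (-4,-23,-8)
replace slot 3: 2·((-4)+(-23)) − (-8) = -46 → (-4,-23,-46)

-4,-23,-46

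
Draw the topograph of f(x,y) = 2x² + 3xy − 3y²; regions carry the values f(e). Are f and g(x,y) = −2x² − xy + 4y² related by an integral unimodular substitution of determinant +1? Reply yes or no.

D₁ = 33, D₂ = 33
river cycle of f (length 4): (-3, 3, 2), (2, 5, -1), (-1, 5, 2), (2, 3, -3)
river cycle of g (length 4): (-2, 3, 3), (3, 3, -2), (-2, 5, 1), (1, 5, -2)
cycles differ ⇒ inequivalent

no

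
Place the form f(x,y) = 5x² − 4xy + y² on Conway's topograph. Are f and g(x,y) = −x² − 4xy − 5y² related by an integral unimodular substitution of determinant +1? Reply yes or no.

D₁ = -4, D₂ = -4
f: flip: (5,-4,1)→(1,4,5)
f: translate: b→0 (≡4 mod 2), so (1,4,5)→(1,0,1)
f: reduced (well bottom): (1,0,1) with a≤c, −a<b≤a
g is negative-definite; reduce −g:
−g: translate: b→0 (≡4 mod 2), so (1,4,5)→(1,0,1)
−g: reduced (well bottom): (1,0,1) with a≤c, −a<b≤a
flip sign back: reduced form of g is (-1,0,-1)
reduced forms (1, 0, 1) vs (-1, 0, -1) ⇒ inequivalent

no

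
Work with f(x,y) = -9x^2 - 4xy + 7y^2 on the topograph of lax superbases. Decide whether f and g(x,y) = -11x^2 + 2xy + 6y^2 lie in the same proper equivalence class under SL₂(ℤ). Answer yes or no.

D₁ = 268, D₂ = 268
river cycle of f (length 10): (7, 4, -9), (-9, 14, 2), (2, 14, -9), (-9, 4, 7), (7, 10, -6), (-6, 14, 3), (3, 16, -1), (-1, 16, 3), (3, 14, -6), (-6, 10, 7)
river cycle of g (length 10): (6, 10, -7), (-7, 4, 9), (9, 14, -2), (-2, 14, 9), (9, 4, -7), (-7, 10, 6), (6, 14, -3), (-3, 16, 1), (1, 16, -3), (-3, 14, 6)
cycles differ ⇒ inequivalent

no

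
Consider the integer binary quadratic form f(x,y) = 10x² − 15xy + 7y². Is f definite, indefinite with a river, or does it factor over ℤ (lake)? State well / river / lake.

D = b²−4ac = (-15)² − 4·10·7 = -55
D < 0 ⇒ definite ⇒ every region one sign ⇒ single well

well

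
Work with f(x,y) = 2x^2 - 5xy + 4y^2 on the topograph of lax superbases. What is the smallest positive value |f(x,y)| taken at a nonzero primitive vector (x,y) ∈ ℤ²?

translate: b→-1 (≡-5 mod 4), so (2,-5,4)→(2,-1,1)
flip: (2,-1,1)→(1,1,2)
reduced (well bottom): (1,1,2) with a≤c, −a<b≤a
well minimum = a = 1

1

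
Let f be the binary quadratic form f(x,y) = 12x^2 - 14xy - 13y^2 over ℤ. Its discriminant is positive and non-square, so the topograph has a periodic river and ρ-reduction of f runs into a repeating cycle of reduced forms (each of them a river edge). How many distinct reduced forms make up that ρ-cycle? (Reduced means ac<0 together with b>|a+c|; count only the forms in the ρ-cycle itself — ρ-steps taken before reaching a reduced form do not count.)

D = 820, ⌊√D⌋ = 28
descent: ρ → (-13,14,12)  [lands on river]
river: ρ → (12,10,-15)
river: ρ → (-15,20,7)
river: ρ → (7,22,-12)
river: ρ → (-12,26,3)
river: ρ → (3,28,-3)
river: ρ → (-3,26,12)
river: ρ → (12,22,-7)
river: ρ → (-7,20,15)
river: ρ → (15,10,-12)
river: ρ → (-12,14,13)
river: ρ → (13,12,-13)
ρ-cycle length = 12 (tail of 1 descent step not counted)

12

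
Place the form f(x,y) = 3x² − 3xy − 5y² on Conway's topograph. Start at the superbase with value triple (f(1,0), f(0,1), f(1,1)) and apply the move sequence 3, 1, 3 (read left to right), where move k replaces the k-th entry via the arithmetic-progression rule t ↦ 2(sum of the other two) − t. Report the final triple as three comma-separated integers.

start (3,-5,-5) = (f(1,0),f(0,1),f(1,1))
replace slot 3: 2·(3+(-5)) − (-5) = 1 → (3,-5,1)
replace slot 1: 2·((-5)+1) − 3 = -11 → (-11,-5,1)
replace slot 3: 2·((-11)+(-5)) − 1 = -33 → (-11,-5,-33)

-11,-5,-33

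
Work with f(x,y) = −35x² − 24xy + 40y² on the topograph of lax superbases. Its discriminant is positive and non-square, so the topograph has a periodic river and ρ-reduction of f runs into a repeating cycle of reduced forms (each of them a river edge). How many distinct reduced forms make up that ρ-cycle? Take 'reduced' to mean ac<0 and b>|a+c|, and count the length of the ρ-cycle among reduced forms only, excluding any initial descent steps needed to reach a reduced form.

D = 6176, ⌊√D⌋ = 78
descent: ρ → (40,24,-35)  [lands on river]
river: ρ → (-35,46,29)
river: ρ → (29,70,-11)
river: ρ → (-11,62,53)
river: ρ → (53,44,-20)
river: ρ → (-20,76,5)
river: ρ → (5,74,-35)
river: ρ → (-35,66,13)
river: ρ → (13,64,-40)
river: ρ → (-40,16,37)
river: ρ → (37,58,-19)
river: ρ → (-19,56,40)
ρ-cycle length = 12 (tail of 1 descent step not counted)

12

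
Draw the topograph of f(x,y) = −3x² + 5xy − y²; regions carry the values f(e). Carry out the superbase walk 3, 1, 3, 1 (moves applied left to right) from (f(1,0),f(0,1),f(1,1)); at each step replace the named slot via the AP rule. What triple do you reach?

start (-3,-1,1) = (f(1,0),f(0,1),f(1,1))
replace slot 3: 2·((-3)+(-1)) − 1 = -9 → (-3,-1,-9)
replace slot 1: 2·((-1)+(-9)) − (-3) = -17 → (-17,-1,-9)
replace slot 3: 2·((-17)+(-1)) − (-9) = -27 → (-17,-1,-27)
replace slot 1: 2·((-1)+(-27)) − (-17) = -39 → (-39,-1,-27)

-39,-1,-27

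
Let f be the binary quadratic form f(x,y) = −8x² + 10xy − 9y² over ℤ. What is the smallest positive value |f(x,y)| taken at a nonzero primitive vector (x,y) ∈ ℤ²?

translate: b→6 (≡-10 mod 16), so (8,-10,9)→(8,6,7)
flip: (8,6,7)→(7,-6,8)
reduced (well bottom): (7,-6,8) with a≤c, −a<b≤a
well minimum |f| = |-7| = 7 (negative-definite)

7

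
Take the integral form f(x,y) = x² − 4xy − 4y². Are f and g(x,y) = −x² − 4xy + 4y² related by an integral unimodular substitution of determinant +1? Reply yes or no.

D₁ = 32, D₂ = 32
river cycle of f (length 2): (-4, 4, 1), (1, 4, -4)
river cycle of g (length 2): (4, 4, -1), (-1, 4, 4)
cycles differ ⇒ inequivalent

no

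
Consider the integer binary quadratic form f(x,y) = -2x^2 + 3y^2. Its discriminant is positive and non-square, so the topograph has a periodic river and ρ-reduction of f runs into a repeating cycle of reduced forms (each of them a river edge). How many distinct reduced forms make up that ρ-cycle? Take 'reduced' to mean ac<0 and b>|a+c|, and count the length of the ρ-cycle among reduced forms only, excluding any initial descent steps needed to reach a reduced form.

D = 24, ⌊√D⌋ = 4
descent: ρ → (3,0,-2)
descent: ρ → (-2,4,1)  [lands on river]
river: ρ → (1,4,-2)
ρ-cycle length = 2 (tail of 2 descent steps not counted)

2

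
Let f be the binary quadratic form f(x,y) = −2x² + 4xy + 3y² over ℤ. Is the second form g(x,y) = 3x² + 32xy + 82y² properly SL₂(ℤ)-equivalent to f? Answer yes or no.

D₁ = 40, D₂ = 40
river cycle of f (length 6): (3, 2, -3), (-3, 4, 2), (2, 4, -3), (-3, 2, 3), (3, 4, -2), (-2, 4, 3)
river cycle of g (length 6): (3, 2, -3), (-3, 4, 2), (2, 4, -3), (-3, 2, 3), (3, 4, -2), (-2, 4, 3)
cycles coincide ⇒ equivalent

yes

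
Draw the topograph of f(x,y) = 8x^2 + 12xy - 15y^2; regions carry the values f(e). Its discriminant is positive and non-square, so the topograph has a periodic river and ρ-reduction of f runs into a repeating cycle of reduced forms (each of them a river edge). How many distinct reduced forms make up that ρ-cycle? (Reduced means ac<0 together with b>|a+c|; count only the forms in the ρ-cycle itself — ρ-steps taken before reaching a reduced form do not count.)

D = 624, ⌊√D⌋ = 24
river: ρ → (-15,18,5)
river: ρ → (5,22,-7)
river: ρ → (-7,20,8)
river: ρ → (8,12,-15)
ρ-cycle length = 4 (tail of 0 descent steps not counted)

4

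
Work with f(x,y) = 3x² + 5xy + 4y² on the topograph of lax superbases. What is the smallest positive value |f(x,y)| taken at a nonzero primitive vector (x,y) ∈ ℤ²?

translate: b→-1 (≡5 mod 6), so (3,5,4)→(3,-1,2)
flip: (3,-1,2)→(2,1,3)
reduced (well bottom): (2,1,3) with a≤c, −a<b≤a
well minimum = a = 2

2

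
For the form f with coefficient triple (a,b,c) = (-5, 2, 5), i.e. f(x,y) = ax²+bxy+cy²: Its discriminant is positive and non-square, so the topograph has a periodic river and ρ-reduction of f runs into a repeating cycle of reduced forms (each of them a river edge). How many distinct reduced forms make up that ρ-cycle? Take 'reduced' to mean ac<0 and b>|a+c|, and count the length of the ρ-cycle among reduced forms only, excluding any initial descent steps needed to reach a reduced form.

D = 104, ⌊√D⌋ = 10
river: ρ → (5,8,-2)
river: ρ → (-2,8,5)
river: ρ → (5,2,-5)
river: ρ → (-5,8,2)
river: ρ → (2,8,-5)
river: ρ → (-5,2,5)
ρ-cycle length = 6 (tail of 0 descent steps not counted)

6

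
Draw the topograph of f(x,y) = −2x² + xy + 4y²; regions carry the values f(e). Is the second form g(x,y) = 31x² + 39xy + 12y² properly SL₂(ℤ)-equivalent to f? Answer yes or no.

D₁ = 33, D₂ = 33
river cycle of f (length 4): (-2, 5, 1), (1, 5, -2), (-2, 3, 3), (3, 3, -2)
river cycle of g (length 4): (1, 5, -2), (-2, 3, 3), (3, 3, -2), (-2, 5, 1)
cycles coincide ⇒ equivalent

yes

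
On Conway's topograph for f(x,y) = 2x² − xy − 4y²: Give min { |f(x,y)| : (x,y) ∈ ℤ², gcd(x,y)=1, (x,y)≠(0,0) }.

descent: ρ → (-4,1,2)
descent: ρ → (2,3,-3)  [lands on river]
river: ρ → (-3,3,2)
river: ρ → (2,5,-1)
river: ρ → (-1,5,2)
closes: descent 2, river 4
min |a| on river = 1

1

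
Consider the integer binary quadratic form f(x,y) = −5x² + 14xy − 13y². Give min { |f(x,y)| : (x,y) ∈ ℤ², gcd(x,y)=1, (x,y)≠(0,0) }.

translate: b→-4 (≡-14 mod 10), so (5,-14,13)→(5,-4,4)
flip: (5,-4,4)→(4,4,5)
reduced (well bottom): (4,4,5) with a≤c, −a<b≤a
well minimum |f| = |-4| = 4 (negative-definite)

4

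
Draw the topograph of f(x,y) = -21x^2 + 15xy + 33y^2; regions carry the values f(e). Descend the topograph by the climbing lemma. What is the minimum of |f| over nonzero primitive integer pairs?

river: ρ → (33,51,-3)
river: ρ → (-3,51,33)
river: ρ → (33,15,-21)
river: ρ → (-21,27,27)
river: ρ → (27,27,-21)
river: ρ → (-21,15,33)
closes: descent 0, river 6
min |a| on river = 3

3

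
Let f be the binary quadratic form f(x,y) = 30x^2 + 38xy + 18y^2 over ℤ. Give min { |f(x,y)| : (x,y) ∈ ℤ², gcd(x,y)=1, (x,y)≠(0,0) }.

translate: b→-22 (≡38 mod 60), so (30,38,18)→(30,-22,10)
flip: (30,-22,10)→(10,22,30)
translate: b→2 (≡22 mod 20), so (10,22,30)→(10,2,18)
reduced (well bottom): (10,2,18) with a≤c, −a<b≤a
well minimum = a = 10

10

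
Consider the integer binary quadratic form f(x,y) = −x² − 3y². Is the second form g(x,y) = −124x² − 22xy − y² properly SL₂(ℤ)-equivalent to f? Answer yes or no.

D₁ = -12, D₂ = -12
f is negative-definite; reduce −f:
−f: reduced (well bottom): (1,0,3) with a≤c, −a<b≤a
flip sign back: reduced form of f is (-1,0,-3)
g is negative-definite; reduce −g:
−g: flip: (124,22,1)→(1,-22,124)
−g: translate: b→0 (≡-22 mod 2), so (1,-22,124)→(1,0,3)
−g: reduced (well bottom): (1,0,3) with a≤c, −a<b≤a
flip sign back: reduced form of g is (-1,0,-3)
reduced forms (-1, 0, -3) vs (-1, 0, -3) ⇒ equivalent

yes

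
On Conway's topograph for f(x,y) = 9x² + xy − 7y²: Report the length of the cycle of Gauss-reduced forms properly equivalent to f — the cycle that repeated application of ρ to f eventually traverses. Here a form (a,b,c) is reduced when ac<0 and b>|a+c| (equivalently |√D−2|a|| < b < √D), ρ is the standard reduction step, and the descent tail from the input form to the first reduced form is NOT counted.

D = 253, ⌊√D⌋ = 15
descent: ρ → (-7,13,3)  [lands on river]
river: ρ → (3,11,-11)
river: ρ → (-11,11,3)
river: ρ → (3,13,-7)
river: ρ → (-7,15,1)
river: ρ → (1,15,-7)
ρ-cycle length = 6 (tail of 1 descent step not counted)

6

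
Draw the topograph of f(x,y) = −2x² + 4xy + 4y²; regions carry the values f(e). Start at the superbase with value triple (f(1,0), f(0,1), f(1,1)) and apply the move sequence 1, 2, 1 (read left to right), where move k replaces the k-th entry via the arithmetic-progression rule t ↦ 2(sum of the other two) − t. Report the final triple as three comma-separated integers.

start (-2,4,6) = (f(1,0),f(0,1),f(1,1))
replace slot 1: 2·(4+6) − (-2) = 22 → (22,4,6)
replace slot 2: 2·(22+6) − 4 = 52 → (22,52,6)
replace slot 1: 2·(52+6) − 22 = 94 → (94,52,6)

94,52,6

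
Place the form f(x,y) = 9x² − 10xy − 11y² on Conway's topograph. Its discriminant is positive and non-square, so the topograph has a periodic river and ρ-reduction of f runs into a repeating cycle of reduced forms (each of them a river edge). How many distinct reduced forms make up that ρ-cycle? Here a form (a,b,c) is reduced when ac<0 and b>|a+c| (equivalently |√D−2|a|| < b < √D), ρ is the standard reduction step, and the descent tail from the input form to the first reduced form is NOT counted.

D = 496, ⌊√D⌋ = 22
descent: ρ → (-11,10,9)  [lands on river]
river: ρ → (9,8,-12)
river: ρ → (-12,16,5)
river: ρ → (5,14,-15)
river: ρ → (-15,16,4)
river: ρ → (4,16,-15)
river: ρ → (-15,14,5)
river: ρ → (5,16,-12)
river: ρ → (-12,8,9)
river: ρ → (9,10,-11)
river: ρ → (-11,12,8)
river: ρ → (8,20,-3)
river: ρ → (-3,22,1)
river: ρ → (1,22,-3)
river: ρ → (-3,20,8)
river: ρ → (8,12,-11)
ρ-cycle length = 16 (tail of 1 descent step not counted)

16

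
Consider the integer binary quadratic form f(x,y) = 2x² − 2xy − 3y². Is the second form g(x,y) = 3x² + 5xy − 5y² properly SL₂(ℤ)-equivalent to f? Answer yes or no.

D₁ = 28, D₂ = 85
discriminants differ ⇒ not SL₂(ℤ)-equivalent

no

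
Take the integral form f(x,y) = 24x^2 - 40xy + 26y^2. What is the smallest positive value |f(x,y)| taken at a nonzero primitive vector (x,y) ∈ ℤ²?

translate: b→8 (≡-40 mod 48), so (24,-40,26)→(24,8,10)
flip: (24,8,10)→(10,-8,24)
reduced (well bottom): (10,-8,24) with a≤c, −a<b≤a
well minimum = a = 10

10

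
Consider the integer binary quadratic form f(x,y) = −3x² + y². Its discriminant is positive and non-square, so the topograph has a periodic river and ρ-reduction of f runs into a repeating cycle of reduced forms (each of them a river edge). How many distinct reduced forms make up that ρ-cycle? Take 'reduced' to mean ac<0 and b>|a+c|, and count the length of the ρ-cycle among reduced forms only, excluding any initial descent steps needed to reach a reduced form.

D = 12, ⌊√D⌋ = 3
descent: ρ → (1,2,-2)  [lands on river]
river: ρ → (-2,2,1)
ρ-cycle length = 2 (tail of 1 descent step not counted)

2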